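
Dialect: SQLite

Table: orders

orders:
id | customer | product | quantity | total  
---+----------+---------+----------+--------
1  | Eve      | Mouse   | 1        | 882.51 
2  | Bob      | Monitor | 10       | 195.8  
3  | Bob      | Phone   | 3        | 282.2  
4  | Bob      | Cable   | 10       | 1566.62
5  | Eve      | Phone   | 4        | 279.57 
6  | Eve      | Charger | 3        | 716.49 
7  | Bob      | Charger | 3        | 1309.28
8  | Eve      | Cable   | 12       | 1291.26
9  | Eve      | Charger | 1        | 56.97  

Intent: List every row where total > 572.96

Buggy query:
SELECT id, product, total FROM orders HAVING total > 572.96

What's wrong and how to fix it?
Bug: This is a non-aggregate query (no GROUP BY, no aggregates), so in SQLite the HAVING clause is invalid here; a row-level condition belongs in WHERE

Fix: Use WHERE for row-level filtering

Corrected query:
SELECT id, product, total FROM orders WHERE total > 572.96

Result:
id | product | total  
---+---------+--------
1  | Mouse   | 882.51 
4  | Cable   | 1566.62
6  | Charger | 716.49 
7  | Charger | 1309.28
8  | Cable   | 1291.26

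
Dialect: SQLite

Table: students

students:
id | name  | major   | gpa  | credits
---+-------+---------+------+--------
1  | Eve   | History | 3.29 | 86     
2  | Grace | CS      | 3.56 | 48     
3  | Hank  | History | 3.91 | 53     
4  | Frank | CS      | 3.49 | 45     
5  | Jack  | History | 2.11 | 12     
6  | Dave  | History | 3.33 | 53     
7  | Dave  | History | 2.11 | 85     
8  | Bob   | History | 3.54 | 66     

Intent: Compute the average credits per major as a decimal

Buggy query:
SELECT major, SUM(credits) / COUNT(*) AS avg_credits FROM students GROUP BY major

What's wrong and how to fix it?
Bug: Both operands are integers, so '/' performs integer division and truncates

Fix: Multiply by 1.0 (or CAST to REAL) to force floating-point division

Corrected query:
SELECT major, SUM(credits) * 1.0 / COUNT(*) AS avg_credits FROM students GROUP BY major

Result:
major   | avg_credits
--------+------------
CS      | 46.5       
History | 59.166667  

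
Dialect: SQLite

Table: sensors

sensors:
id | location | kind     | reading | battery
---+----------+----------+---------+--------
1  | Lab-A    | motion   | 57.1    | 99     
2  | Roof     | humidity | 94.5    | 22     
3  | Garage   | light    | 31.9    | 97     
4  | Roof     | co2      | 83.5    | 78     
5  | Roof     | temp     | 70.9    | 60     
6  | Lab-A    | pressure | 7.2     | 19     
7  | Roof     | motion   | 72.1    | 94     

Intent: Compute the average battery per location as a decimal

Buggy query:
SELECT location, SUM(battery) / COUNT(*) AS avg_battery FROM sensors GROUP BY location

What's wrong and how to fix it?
Bug: Both operands are integers, so '/' performs integer division and truncates

Fix: Cast one side to REAL so the division keeps the fractional part

Corrected query:
SELECT location, SUM(battery) * 1.0 / COUNT(*) AS avg_battery FROM sensors GROUP BY location

Result:
location | avg_battery
---------+------------
Garage   | 97         
Lab-A    | 59         
Roof     | 63.5       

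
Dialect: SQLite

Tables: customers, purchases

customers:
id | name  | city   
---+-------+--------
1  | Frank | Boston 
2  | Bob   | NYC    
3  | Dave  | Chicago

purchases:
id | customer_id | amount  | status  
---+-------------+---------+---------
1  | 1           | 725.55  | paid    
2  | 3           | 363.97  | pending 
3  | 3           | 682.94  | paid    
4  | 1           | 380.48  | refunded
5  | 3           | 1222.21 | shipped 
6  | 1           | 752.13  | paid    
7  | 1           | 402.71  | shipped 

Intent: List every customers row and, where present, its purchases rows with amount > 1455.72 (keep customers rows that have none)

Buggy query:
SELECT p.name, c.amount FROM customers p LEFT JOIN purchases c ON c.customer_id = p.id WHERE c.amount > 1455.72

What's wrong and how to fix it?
Bug: Filtering c.amount in WHERE discards the NULL rows produced by LEFT JOIN, turning it into an inner join

Fix: Put 'c.amount > 1455.72' in the JOIN's ON clause instead of WHERE

Corrected query:
SELECT p.name, c.amount FROM customers p LEFT JOIN purchases c ON c.customer_id = p.id AND c.amount > 1455.72

Result:
name  | amount
------+-------
Frank | NULL  
Bob   | NULL  
Dave  | NULL  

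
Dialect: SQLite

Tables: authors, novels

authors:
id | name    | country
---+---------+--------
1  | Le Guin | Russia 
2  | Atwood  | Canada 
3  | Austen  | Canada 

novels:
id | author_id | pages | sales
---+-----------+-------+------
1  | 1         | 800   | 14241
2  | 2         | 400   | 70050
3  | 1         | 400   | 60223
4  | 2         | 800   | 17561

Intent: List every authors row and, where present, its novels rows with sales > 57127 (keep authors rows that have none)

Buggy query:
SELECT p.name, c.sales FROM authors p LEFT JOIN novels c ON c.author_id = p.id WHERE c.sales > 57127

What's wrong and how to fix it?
Bug: A WHERE condition on the right-hand table after LEFT JOIN drops unmatched parents

Fix: Move the right-table condition into the ON clause so unmatched parents are kept

Corrected query:
SELECT p.name, c.sales FROM authors p LEFT JOIN novels c ON c.author_id = p.id AND c.sales > 57127

Result:
name    | sales
--------+------
Le Guin | 60223
Atwood  | 70050
Austen  | NULL 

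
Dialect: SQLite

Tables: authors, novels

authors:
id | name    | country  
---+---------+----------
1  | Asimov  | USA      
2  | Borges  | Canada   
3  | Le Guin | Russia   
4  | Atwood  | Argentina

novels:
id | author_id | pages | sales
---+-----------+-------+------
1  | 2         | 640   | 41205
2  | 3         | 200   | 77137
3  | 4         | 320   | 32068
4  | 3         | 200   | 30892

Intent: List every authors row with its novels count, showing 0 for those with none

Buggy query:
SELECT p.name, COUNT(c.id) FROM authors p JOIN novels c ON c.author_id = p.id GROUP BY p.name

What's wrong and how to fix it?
Bug: An inner join excludes parents with zero children

Fix: Use LEFT JOIN so parents without children still appear (COUNT(c.id) gives 0)

Corrected query:
SELECT p.name, COUNT(c.id) FROM authors p LEFT JOIN novels c ON c.author_id = p.id GROUP BY p.name

Result:
name    | COUNT(c.id)
--------+------------
Asimov  | 0          
Atwood  | 1          
Borges  | 1          
Le Guin | 2          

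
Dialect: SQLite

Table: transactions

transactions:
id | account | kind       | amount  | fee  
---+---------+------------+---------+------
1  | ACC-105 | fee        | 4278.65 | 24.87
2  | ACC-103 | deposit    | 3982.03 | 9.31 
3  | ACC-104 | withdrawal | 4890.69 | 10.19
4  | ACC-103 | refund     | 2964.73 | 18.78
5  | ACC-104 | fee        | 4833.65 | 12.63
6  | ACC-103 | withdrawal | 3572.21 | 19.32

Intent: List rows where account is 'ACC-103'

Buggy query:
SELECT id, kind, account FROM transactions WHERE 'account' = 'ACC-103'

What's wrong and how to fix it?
Bug: Single quotes denote string literals in SQL; the column name is being compared as a constant string

Fix: Remove the quotes around the column name (or use double quotes for an identifier)

Corrected query:
SELECT id, kind, account FROM transactions WHERE account = 'ACC-103'

Result:
id | kind       | account
---+------------+--------
2  | deposit    | ACC-103
4  | refund     | ACC-103
6  | withdrawal | ACC-103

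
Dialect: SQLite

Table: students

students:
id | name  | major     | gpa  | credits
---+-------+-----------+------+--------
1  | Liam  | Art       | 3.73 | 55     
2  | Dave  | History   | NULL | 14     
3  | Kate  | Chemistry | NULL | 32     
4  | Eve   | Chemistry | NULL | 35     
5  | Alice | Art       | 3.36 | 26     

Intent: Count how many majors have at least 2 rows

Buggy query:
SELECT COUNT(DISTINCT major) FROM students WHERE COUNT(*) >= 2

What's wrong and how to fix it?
Bug: COUNT(*) cannot appear in WHERE; the per-group count doesn't exist yet

Fix: Use a subquery that GROUPs and filters with HAVING, then count its rows

Corrected query:
SELECT COUNT(*) FROM (SELECT major FROM students GROUP BY major HAVING COUNT(*) >= 2)

Result:
COUNT(*)
--------
2       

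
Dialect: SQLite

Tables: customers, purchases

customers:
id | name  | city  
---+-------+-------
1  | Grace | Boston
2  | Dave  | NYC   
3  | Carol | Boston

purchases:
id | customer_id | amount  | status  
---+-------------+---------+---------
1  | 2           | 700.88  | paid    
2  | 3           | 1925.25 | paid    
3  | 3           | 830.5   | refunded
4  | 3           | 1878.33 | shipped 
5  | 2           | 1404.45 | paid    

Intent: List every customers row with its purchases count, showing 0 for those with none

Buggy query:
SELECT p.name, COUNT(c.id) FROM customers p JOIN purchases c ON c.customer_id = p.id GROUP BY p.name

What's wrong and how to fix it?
Bug: An inner join excludes parents with zero children

Fix: Switch to LEFT JOIN to retain unmatched parent rows

Corrected query:
SELECT p.name, COUNT(c.id) FROM customers p LEFT JOIN purchases c ON c.customer_id = p.id GROUP BY p.name

Result:
name  | COUNT(c.id)
------+------------
Carol | 3          
Dave  | 2          
Grace | 0          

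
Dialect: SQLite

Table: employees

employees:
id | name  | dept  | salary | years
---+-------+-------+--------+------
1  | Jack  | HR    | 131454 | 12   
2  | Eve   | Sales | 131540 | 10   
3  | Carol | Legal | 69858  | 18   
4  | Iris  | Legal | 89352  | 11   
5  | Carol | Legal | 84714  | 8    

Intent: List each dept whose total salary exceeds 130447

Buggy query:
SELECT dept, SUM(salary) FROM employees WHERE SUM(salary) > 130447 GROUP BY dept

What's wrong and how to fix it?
Bug: SUM(salary) is an aggregate, but WHERE filters rows before aggregation

Fix: Use HAVING (which filters groups after aggregation) instead of WHERE

Corrected query:
SELECT dept, SUM(salary) FROM employees GROUP BY dept HAVING SUM(salary) > 130447

Result:
dept  | SUM(salary)
------+------------
HR    | 131454     
Legal | 243924     
Sales | 131540     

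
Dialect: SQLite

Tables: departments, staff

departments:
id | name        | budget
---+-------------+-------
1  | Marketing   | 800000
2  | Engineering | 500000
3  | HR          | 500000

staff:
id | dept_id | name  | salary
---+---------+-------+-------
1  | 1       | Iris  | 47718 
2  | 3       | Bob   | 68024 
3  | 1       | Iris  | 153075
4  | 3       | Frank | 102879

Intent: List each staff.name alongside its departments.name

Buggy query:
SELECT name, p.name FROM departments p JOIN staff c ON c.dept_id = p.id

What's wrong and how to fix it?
Bug: Both tables have a 'name' column; the unqualified reference is ambiguous

Fix: Qualify the column with its table alias (c.name)

Corrected query:
SELECT c.name, p.name FROM departments p JOIN staff c ON c.dept_id = p.id

Result:
name  | name     
------+----------
Iris  | Marketing
Bob   | HR       
Iris  | Marketing
Frank | HR       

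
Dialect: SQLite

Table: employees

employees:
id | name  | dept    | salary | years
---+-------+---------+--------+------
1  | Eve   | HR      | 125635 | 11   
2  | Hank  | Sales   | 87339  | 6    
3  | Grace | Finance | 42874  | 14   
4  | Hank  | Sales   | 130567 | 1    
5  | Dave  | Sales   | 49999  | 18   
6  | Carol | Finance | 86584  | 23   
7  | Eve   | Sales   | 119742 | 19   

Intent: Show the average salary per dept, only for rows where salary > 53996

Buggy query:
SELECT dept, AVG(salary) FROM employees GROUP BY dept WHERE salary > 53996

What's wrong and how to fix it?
Bug: Row-level WHERE must come before GROUP BY in the clause order

Fix: Move the WHERE clause before GROUP BY

Corrected query:
SELECT dept, AVG(salary) FROM employees WHERE salary > 53996 GROUP BY dept

Result:
dept    | AVG(salary)  
--------+--------------
Finance | 86584        
HR      | 125635       
Sales   | 112549.333333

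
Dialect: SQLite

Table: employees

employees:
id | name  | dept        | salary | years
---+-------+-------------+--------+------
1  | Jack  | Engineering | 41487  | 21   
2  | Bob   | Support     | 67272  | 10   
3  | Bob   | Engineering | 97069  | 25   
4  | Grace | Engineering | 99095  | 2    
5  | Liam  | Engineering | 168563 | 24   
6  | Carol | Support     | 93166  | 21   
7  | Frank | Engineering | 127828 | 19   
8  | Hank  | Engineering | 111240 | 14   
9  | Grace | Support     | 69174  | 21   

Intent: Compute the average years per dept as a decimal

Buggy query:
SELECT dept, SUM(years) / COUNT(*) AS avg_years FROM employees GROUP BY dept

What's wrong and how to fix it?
Bug: Both operands are integers, so '/' performs integer division and truncates

Fix: Multiply by 1.0 (or CAST to REAL) to force floating-point division

Corrected query:
SELECT dept, SUM(years) * 1.0 / COUNT(*) AS avg_years FROM employees GROUP BY dept

Result:
dept        | avg_years
------------+----------
Engineering | 17.5     
Support     | 17.333333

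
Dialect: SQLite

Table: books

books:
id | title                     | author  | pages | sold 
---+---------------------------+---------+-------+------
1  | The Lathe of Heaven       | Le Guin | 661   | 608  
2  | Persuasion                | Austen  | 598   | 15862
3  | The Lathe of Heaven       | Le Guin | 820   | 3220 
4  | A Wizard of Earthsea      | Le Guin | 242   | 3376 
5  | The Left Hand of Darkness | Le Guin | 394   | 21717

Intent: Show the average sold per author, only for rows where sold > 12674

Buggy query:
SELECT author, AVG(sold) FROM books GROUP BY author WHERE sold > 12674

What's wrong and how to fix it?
Bug: WHERE cannot follow GROUP BY

Fix: Place WHERE between FROM and GROUP BY

Corrected query:
SELECT author, AVG(sold) FROM books WHERE sold > 12674 GROUP BY author

Result:
author  | AVG(sold)
--------+----------
Austen  | 15862    
Le Guin | 21717    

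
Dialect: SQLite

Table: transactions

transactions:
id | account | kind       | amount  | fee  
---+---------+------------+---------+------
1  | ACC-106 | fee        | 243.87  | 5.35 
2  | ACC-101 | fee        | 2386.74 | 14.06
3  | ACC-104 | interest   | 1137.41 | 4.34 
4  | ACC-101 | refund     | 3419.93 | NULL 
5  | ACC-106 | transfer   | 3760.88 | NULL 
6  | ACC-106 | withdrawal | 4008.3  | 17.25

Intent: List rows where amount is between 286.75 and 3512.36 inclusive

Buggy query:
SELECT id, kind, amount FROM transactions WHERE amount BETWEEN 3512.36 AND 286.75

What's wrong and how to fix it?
Bug: The bounds are reversed; BETWEEN a AND b requires a <= b to match anything

Fix: Write BETWEEN 286.75 AND 3512.36

Corrected query:
SELECT id, kind, amount FROM transactions WHERE amount BETWEEN 286.75 AND 3512.36

Result:
id | kind     | amount 
---+----------+--------
2  | fee      | 2386.74
3  | interest | 1137.41
4  | refund   | 3419.93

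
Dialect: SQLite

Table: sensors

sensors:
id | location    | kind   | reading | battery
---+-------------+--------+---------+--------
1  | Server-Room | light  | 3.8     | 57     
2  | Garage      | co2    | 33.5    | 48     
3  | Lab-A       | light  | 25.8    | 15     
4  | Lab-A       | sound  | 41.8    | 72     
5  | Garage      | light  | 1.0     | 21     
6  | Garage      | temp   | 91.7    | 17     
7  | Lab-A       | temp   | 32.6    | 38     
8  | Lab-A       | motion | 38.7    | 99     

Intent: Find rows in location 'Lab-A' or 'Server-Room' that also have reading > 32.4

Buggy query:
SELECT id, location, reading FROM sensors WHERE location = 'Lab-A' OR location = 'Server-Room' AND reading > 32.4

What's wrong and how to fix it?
Bug: AND binds tighter than OR, so this parses as location = 'Lab-A' OR (location = 'Server-Room' AND reading > 32.4)

Fix: Add parentheses around the OR so the AND applies to both alternatives

Corrected query:
SELECT id, location, reading FROM sensors WHERE (location = 'Lab-A' OR location = 'Server-Room') AND reading > 32.4

Result:
id | location | reading
---+----------+--------
4  | Lab-A    | 41.8   
7  | Lab-A    | 32.6   
8  | Lab-A    | 38.7   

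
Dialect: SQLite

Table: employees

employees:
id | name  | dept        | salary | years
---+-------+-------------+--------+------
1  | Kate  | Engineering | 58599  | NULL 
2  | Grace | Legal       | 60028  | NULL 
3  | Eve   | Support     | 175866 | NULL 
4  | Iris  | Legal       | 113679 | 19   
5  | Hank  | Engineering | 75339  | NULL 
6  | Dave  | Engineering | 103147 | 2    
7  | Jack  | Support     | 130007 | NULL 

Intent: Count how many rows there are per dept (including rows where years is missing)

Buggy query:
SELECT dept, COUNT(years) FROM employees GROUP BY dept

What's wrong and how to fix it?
Bug: COUNT(years) skips NULLs, so groups with missing years are undercounted

Fix: Use COUNT(*) to count all rows regardless of NULL

Corrected query:
SELECT dept, COUNT(*) FROM employees GROUP BY dept

Result:
dept        | COUNT(*)
------------+---------
Engineering | 3       
Legal       | 2       
Support     | 2       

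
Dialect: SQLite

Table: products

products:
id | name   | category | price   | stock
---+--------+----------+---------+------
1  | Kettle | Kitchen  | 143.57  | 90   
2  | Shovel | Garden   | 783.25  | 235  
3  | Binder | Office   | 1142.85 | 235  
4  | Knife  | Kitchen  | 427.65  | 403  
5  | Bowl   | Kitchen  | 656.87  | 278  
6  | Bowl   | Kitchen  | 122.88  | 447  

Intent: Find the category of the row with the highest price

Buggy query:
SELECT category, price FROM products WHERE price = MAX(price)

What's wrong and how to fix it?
Bug: WHERE is evaluated per row; an aggregate over the whole table isn't defined there

Fix: Use a subquery: WHERE price = (SELECT MAX(price) FROM products)

Corrected query:
SELECT category, price FROM products WHERE price = (SELECT MAX(price) FROM products)

Result:
category | price  
---------+--------
Office   | 1142.85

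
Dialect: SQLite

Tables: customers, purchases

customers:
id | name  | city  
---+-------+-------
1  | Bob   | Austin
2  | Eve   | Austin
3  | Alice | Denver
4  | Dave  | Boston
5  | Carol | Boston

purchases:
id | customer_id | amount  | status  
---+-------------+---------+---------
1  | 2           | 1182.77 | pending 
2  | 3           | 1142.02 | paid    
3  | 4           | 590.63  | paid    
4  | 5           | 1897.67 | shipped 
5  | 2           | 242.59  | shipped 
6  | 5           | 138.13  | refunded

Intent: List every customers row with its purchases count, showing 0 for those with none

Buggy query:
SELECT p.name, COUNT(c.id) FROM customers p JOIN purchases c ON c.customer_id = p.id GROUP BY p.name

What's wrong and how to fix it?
Bug: An inner join excludes parents with zero children

Fix: Use LEFT JOIN so parents without children still appear (COUNT(c.id) gives 0)

Corrected query:
SELECT p.name, COUNT(c.id) FROM customers p LEFT JOIN purchases c ON c.customer_id = p.id GROUP BY p.name

Result:
name  | COUNT(c.id)
------+------------
Alice | 1          
Bob   | 0          
Carol | 2          
Dave  | 1          
Eve   | 2          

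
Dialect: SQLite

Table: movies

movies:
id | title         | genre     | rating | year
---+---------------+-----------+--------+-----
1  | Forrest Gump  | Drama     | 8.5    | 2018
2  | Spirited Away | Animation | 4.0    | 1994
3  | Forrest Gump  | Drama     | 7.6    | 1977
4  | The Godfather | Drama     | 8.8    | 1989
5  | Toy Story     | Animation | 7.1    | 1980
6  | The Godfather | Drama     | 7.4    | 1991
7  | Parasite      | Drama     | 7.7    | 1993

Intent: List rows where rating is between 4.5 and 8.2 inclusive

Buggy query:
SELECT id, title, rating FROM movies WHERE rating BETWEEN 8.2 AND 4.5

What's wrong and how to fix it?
Bug: The bounds are reversed; BETWEEN a AND b requires a <= b to match anything

Fix: Write BETWEEN 4.5 AND 8.2

Corrected query:
SELECT id, title, rating FROM movies WHERE rating BETWEEN 4.5 AND 8.2

Result:
id | title         | rating
---+---------------+-------
3  | Forrest Gump  | 7.6   
5  | Toy Story     | 7.1   
6  | The Godfather | 7.4   
7  | Parasite      | 7.7   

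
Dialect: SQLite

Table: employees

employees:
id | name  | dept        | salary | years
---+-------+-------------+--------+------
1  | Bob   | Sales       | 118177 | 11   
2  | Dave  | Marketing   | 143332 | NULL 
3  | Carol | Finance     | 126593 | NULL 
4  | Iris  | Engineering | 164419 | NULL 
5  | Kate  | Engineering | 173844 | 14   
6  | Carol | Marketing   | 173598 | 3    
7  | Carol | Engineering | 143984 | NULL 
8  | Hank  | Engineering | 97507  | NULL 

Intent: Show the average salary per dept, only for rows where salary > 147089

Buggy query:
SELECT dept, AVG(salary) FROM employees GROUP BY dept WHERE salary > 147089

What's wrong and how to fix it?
Bug: WHERE cannot follow GROUP BY

Fix: Move the WHERE clause before GROUP BY

Corrected query:
SELECT dept, AVG(salary) FROM employees WHERE salary > 147089 GROUP BY dept

Result:
dept        | AVG(salary)
------------+------------
Engineering | 169131.5   
Marketing   | 173598     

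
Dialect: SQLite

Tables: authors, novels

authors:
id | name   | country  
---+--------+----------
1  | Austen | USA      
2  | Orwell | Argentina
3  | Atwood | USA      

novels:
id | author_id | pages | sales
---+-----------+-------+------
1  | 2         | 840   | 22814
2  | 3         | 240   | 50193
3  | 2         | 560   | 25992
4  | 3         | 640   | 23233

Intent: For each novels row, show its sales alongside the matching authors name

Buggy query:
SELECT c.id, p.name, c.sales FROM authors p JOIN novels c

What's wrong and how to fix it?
Bug: JOIN with no ON clause produces a cartesian product; every novels row pairs with every authors row

Fix: Specify the join condition linking the foreign key to the parent id

Corrected query:
SELECT c.id, p.name, c.sales FROM authors p JOIN novels c ON c.author_id = p.id

Result:
id | name   | sales
---+--------+------
1  | Orwell | 22814
2  | Atwood | 50193
3  | Orwell | 25992
4  | Atwood | 23233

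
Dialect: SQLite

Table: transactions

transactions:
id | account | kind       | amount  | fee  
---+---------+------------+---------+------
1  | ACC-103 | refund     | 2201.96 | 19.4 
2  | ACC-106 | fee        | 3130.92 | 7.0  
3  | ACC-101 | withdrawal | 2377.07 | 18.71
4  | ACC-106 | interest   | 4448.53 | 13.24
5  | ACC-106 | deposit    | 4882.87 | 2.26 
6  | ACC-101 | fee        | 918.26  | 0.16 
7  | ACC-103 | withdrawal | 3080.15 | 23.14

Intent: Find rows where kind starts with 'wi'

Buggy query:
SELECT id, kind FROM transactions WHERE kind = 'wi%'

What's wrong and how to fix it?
Bug: '=' compares the literal string including the % character; pattern matching needs LIKE

Fix: Replace '=' with LIKE so 'wi%' is treated as a pattern

Corrected query:
SELECT id, kind FROM transactions WHERE kind LIKE 'wi%'

Result:
id | kind      
---+-----------
3  | withdrawal
7  | withdrawal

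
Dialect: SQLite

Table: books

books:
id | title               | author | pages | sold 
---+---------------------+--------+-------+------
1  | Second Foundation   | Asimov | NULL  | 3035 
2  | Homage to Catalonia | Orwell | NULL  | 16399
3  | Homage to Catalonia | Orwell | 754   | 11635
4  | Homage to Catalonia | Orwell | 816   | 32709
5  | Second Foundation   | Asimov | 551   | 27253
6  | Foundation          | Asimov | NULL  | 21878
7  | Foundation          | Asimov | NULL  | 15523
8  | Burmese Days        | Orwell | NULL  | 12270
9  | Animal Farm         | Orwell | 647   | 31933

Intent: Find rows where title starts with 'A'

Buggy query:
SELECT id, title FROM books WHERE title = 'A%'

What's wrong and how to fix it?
Bug: '=' compares the literal string including the % character; pattern matching needs LIKE

Fix: Replace '=' with LIKE so 'A%' is treated as a pattern

Corrected query:
SELECT id, title FROM books WHERE title LIKE 'A%'

Result:
id | title      
---+------------
9  | Animal Farm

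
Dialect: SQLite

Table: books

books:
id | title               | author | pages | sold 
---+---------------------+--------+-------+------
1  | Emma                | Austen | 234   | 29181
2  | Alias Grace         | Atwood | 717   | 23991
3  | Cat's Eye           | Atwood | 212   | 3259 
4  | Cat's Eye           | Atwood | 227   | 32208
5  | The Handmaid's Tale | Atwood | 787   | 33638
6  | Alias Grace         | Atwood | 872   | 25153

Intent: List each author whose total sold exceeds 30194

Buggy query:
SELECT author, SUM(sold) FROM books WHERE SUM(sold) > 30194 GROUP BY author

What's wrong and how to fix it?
Bug: WHERE runs before GROUP BY, so aggregates aren't available there

Fix: Move the aggregate condition to a HAVING clause

Corrected query:
SELECT author, SUM(sold) FROM books GROUP BY author HAVING SUM(sold) > 30194

Result:
author | SUM(sold)
-------+----------
Atwood | 118249   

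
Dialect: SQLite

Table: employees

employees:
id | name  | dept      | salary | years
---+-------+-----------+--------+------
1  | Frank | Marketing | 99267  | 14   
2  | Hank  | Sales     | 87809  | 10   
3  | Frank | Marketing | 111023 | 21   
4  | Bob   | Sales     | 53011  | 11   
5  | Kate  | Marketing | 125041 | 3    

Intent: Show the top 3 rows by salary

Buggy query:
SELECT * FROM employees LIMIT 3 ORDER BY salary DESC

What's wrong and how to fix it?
Bug: LIMIT must come after ORDER BY

Fix: Swap the clauses: ORDER BY first, then LIMIT

Corrected query:
SELECT * FROM employees ORDER BY salary DESC LIMIT 3

Result:
id | name  | dept      | salary | years
---+-------+-----------+--------+------
5  | Kate  | Marketing | 125041 | 3    
3  | Frank | Marketing | 111023 | 21   
1  | Frank | Marketing | 99267  | 14   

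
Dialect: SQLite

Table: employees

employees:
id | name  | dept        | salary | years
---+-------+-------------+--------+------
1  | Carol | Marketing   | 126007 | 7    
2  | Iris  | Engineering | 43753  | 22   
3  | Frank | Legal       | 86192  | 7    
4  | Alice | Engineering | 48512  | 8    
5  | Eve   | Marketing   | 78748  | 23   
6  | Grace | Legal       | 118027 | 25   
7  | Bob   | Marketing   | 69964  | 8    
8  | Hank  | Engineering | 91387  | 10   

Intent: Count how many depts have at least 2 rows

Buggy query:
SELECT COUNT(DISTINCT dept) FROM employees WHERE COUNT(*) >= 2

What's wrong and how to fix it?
Bug: COUNT(*) cannot appear in WHERE; the per-group count doesn't exist yet

Fix: Use a subquery that GROUPs and filters with HAVING, then count its rows

Corrected query:
SELECT COUNT(*) FROM (SELECT dept FROM employees GROUP BY dept HAVING COUNT(*) >= 2)

Result:
COUNT(*)
--------
3       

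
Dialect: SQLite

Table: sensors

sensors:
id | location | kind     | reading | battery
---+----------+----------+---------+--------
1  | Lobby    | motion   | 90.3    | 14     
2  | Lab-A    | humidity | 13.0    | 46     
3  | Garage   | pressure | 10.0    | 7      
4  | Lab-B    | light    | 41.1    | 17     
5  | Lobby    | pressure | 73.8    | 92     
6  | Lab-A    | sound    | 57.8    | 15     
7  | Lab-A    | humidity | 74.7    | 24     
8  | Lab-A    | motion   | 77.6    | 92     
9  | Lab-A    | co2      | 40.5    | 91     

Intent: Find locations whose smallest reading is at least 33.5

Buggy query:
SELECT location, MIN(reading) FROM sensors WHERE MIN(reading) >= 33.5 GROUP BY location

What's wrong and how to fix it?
Bug: MIN() in WHERE is a misuse of aggregate

Fix: Replace WHERE with HAVING after the GROUP BY

Corrected query:
SELECT location, MIN(reading) FROM sensors GROUP BY location HAVING MIN(reading) >= 33.5

Result:
location | MIN(reading)
---------+-------------
Lab-B    | 41.1        
Lobby    | 73.8        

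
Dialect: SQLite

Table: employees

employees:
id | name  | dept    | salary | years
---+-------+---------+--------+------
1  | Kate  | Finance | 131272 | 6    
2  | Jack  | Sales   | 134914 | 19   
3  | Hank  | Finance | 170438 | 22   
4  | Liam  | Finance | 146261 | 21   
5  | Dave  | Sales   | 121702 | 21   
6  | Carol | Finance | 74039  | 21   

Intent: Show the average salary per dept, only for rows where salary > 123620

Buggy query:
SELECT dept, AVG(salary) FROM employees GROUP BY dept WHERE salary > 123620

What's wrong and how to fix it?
Bug: Row-level WHERE must come before GROUP BY in the clause order

Fix: Place WHERE between FROM and GROUP BY

Corrected query:
SELECT dept, AVG(salary) FROM employees WHERE salary > 123620 GROUP BY dept

Result:
dept    | AVG(salary)  
--------+--------------
Finance | 149323.666667
Sales   | 134914       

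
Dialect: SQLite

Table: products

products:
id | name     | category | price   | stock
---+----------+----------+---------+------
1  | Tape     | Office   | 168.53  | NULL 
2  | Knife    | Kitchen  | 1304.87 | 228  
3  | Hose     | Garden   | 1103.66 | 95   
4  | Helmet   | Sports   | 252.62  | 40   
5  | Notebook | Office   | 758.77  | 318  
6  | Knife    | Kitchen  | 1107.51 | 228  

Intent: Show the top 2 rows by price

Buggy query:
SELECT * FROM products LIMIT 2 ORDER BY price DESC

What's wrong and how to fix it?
Bug: ORDER BY cannot follow LIMIT; LIMIT is the final clause

Fix: Sort with ORDER BY, then apply LIMIT

Corrected query:
SELECT * FROM products ORDER BY price DESC LIMIT 2

Result:
id | name  | category | price   | stock
---+-------+----------+---------+------
2  | Knife | Kitchen  | 1304.87 | 228  
6  | Knife | Kitchen  | 1107.51 | 228  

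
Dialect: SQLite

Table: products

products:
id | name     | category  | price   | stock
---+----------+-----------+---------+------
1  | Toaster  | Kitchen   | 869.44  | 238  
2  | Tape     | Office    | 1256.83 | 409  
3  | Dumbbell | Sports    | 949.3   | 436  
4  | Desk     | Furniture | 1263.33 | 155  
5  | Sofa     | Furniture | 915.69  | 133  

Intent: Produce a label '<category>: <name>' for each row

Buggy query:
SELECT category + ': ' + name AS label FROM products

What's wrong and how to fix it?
Bug: SQLite uses || for string concatenation; + coerces text to numbers (yielding 0)

Fix: Use the || operator for string concatenation

Corrected query:
SELECT category || ': ' || name AS label FROM products

Result:
label           
----------------
Kitchen: Toaster
Office: Tape    
Sports: Dumbbell
Furniture: Desk 
Furniture: Sofa 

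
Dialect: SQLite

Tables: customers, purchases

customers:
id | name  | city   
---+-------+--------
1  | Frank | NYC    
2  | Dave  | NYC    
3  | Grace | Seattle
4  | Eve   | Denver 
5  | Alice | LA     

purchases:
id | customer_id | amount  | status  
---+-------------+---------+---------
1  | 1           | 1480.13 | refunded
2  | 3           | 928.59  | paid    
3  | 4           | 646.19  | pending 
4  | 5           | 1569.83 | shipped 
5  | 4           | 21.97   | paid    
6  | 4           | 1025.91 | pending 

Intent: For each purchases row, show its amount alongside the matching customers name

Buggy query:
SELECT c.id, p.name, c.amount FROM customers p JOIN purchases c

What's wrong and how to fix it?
Bug: Missing join condition: each purchases row is matched to all customers rows instead of just its own

Fix: Specify the join condition linking the foreign key to the parent id

Corrected query:
SELECT c.id, p.name, c.amount FROM customers p JOIN purchases c ON c.customer_id = p.id

Result:
id | name  | amount 
---+-------+--------
1  | Frank | 1480.13
2  | Grace | 928.59 
3  | Eve   | 646.19 
4  | Alice | 1569.83
5  | Eve   | 21.97  
6  | Eve   | 1025.91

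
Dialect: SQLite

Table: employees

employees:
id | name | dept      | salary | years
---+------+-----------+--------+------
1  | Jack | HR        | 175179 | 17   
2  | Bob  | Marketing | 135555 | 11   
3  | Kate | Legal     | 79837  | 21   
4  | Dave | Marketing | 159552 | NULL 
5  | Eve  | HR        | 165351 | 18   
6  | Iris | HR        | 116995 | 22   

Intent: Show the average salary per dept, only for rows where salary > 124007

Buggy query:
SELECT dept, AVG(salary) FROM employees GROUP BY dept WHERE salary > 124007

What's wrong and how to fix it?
Bug: WHERE cannot follow GROUP BY

Fix: Move the WHERE clause before GROUP BY

Corrected query:
SELECT dept, AVG(salary) FROM employees WHERE salary > 124007 GROUP BY dept

Result:
dept      | AVG(salary)
----------+------------
HR        | 170265     
Marketing | 147553.5   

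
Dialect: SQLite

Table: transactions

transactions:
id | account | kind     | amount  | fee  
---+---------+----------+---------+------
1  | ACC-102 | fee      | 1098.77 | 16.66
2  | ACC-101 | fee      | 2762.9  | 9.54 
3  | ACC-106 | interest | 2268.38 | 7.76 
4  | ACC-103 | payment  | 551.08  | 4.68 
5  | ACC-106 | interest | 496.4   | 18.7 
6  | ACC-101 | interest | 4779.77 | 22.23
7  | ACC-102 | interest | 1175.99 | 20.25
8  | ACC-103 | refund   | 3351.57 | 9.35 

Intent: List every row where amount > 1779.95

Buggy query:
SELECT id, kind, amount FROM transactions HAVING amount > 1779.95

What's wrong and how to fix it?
Bug: This is a non-aggregate query (no GROUP BY, no aggregates), so in SQLite the HAVING clause is invalid here; a row-level condition belongs in WHERE

Fix: Use WHERE for row-level filtering

Corrected query:
SELECT id, kind, amount FROM transactions WHERE amount > 1779.95

Result:
id | kind     | amount 
---+----------+--------
2  | fee      | 2762.9 
3  | interest | 2268.38
6  | interest | 4779.77
8  | refund   | 3351.57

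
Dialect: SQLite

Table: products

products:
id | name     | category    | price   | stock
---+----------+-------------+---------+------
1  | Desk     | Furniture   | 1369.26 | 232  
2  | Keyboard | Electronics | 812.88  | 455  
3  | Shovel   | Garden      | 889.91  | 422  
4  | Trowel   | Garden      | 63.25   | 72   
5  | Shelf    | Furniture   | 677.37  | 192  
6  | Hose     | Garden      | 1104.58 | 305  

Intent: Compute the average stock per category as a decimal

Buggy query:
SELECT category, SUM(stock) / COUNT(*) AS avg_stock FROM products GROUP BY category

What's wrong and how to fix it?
Bug: Both operands are integers, so '/' performs integer division and truncates

Fix: Cast one side to REAL so the division keeps the fractional part

Corrected query:
SELECT category, SUM(stock) * 1.0 / COUNT(*) AS avg_stock FROM products GROUP BY category

Result:
category    | avg_stock 
------------+-----------
Electronics | 455       
Furniture   | 212       
Garden      | 266.333333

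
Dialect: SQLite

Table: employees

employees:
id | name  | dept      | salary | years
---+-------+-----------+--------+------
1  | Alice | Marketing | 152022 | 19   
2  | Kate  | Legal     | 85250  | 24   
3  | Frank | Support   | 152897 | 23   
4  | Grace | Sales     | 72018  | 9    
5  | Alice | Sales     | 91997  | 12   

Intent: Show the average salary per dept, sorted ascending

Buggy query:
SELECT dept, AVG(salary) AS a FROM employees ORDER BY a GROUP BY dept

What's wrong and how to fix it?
Bug: GROUP BY must precede ORDER BY

Fix: Reorder: SELECT … FROM … GROUP BY … ORDER BY …

Corrected query:
SELECT dept, AVG(salary) AS a FROM employees GROUP BY dept ORDER BY a

Result:
dept      | a      
----------+--------
Sales     | 82007.5
Legal     | 85250  
Marketing | 152022 
Support   | 152897 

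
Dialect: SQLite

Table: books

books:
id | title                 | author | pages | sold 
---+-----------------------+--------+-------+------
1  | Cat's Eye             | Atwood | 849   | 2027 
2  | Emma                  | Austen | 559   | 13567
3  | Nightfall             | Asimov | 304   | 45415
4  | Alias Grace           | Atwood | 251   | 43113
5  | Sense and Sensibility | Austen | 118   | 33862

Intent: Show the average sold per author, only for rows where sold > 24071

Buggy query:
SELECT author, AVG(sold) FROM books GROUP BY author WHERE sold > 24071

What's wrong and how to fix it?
Bug: WHERE cannot follow GROUP BY

Fix: Move the WHERE clause before GROUP BY

Corrected query:
SELECT author, AVG(sold) FROM books WHERE sold > 24071 GROUP BY author

Result:
author | AVG(sold)
-------+----------
Asimov | 45415    
Atwood | 43113    
Austen | 33862    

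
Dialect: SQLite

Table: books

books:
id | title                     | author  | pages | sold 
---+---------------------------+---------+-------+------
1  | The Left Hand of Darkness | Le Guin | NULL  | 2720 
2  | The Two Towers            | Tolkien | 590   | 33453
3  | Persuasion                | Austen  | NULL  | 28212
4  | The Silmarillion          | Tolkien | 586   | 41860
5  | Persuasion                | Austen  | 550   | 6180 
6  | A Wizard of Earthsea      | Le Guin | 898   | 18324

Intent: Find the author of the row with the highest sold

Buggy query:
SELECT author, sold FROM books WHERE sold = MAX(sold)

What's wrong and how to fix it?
Bug: WHERE is evaluated per row; an aggregate over the whole table isn't defined there

Fix: Wrap MAX in a scalar subquery so WHERE compares against a single value

Corrected query:
SELECT author, sold FROM books WHERE sold = (SELECT MAX(sold) FROM books)

Result:
author  | sold 
--------+------
Tolkien | 41860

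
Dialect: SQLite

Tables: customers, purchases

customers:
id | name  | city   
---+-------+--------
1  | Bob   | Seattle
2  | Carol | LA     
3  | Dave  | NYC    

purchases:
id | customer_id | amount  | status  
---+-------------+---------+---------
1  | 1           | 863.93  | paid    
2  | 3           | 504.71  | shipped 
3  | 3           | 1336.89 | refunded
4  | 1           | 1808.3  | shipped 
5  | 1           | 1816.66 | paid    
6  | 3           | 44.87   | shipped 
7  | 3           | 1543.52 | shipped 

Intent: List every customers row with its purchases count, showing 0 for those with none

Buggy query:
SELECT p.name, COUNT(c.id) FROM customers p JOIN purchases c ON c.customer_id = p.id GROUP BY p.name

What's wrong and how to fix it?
Bug: INNER JOIN drops customers rows that have no matching purchases rows

Fix: Use LEFT JOIN so parents without children still appear (COUNT(c.id) gives 0)

Corrected query:
SELECT p.name, COUNT(c.id) FROM customers p LEFT JOIN purchases c ON c.customer_id = p.id GROUP BY p.name

Result:
name  | COUNT(c.id)
------+------------
Bob   | 3          
Carol | 0          
Dave  | 4          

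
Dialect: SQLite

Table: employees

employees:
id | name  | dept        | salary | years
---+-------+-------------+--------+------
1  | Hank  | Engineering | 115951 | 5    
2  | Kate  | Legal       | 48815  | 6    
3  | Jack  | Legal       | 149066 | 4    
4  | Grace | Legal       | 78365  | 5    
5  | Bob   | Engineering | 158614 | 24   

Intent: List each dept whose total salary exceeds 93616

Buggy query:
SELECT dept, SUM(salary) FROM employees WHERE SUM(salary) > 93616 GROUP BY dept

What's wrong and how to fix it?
Bug: WHERE runs before GROUP BY, so aggregates aren't available there

Fix: Use HAVING (which filters groups after aggregation) instead of WHERE

Corrected query:
SELECT dept, SUM(salary) FROM employees GROUP BY dept HAVING SUM(salary) > 93616

Result:
dept        | SUM(salary)
------------+------------
Engineering | 274565     
Legal       | 276246     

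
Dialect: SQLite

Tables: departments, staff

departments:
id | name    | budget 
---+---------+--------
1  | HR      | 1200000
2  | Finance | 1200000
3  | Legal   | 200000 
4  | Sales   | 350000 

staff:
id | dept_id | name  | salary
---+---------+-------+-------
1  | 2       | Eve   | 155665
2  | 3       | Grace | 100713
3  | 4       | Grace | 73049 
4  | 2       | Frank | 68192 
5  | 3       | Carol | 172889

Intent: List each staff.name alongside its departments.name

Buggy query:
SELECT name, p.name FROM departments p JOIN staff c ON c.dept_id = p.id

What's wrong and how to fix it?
Bug: 'name' exists in both joined tables, so the database can't tell which one is meant

Fix: Qualify the column with its table alias (c.name)

Corrected query:
SELECT c.name, p.name FROM departments p JOIN staff c ON c.dept_id = p.id

Result:
name  | name   
------+--------
Eve   | Finance
Grace | Legal  
Grace | Sales  
Frank | Finance
Carol | Legal  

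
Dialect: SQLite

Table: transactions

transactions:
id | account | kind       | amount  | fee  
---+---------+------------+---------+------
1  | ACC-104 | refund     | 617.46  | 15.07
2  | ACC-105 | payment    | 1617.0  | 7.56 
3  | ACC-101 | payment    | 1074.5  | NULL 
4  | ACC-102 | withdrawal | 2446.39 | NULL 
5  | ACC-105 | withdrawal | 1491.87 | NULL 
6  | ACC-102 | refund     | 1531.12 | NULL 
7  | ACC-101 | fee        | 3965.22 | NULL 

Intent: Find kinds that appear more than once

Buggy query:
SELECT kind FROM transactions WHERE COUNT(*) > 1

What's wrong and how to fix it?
Bug: COUNT(*) is an aggregate and cannot be used in WHERE

Fix: GROUP BY kind, then filter groups with HAVING COUNT(*) > 1

Corrected query:
SELECT kind FROM transactions GROUP BY kind HAVING COUNT(*) > 1

Result:
kind      
----------
payment   
refund    
withdrawal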